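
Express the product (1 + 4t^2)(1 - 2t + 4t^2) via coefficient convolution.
Ascending coefficients: a = [1, 0, 4], b = [1, -2, 4]. c[0] = 1×1 = 1; c[1] = 1×-2 + 0×1 = -2; c[2] = 1×4 + 0×-2 + 4×1 = 8; c[3] = 0×4 + 4×-2 = -8; c[4] = 4×4 = 16. Result coefficients: [1, -2, 8, -8, 16] → 1 - 2t + 8t^2 - 8t^3 + 16t^4

1 - 2t + 8t^2 - 8t^3 + 16t^4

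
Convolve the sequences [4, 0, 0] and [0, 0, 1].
y[0] = 4×0 = 0; y[1] = 4×0 + 0×0 = 0; y[2] = 4×1 + 0×0 + 0×0 = 4; y[3] = 0×1 + 0×0 = 0; y[4] = 0×1 = 0

[0, 0, 4, 0, 0]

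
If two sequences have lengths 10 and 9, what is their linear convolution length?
Linear/full convolution length: m + n - 1 = 10 + 9 - 1 = 18

18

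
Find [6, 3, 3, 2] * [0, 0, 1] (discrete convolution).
y[0] = 6×0 = 0; y[1] = 6×0 + 3×0 = 0; y[2] = 6×1 + 3×0 + 3×0 = 6; y[3] = 3×1 + 3×0 + 2×0 = 3; y[4] = 3×1 + 2×0 = 3; y[5] = 2×1 = 2

[0, 0, 6, 3, 3, 2]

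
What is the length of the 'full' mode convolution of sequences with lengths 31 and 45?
Linear/full convolution length: m + n - 1 = 31 + 45 - 1 = 75

75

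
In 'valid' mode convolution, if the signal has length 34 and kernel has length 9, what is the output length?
'Valid' mode counts only positions where the kernel fully overlaps the signal: m - n + 1 = 34 - 9 + 1 = 26

26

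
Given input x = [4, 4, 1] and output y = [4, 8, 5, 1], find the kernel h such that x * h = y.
Output length 4 = len(x) + len(h) - 1 ⇒ len(h) = 2. Solve h forward using h[k] = (y[k] - Σ_{i≥1} x[i]·h[k-i]) / x[0]: h[0] = y[0] / x[0] = 4 / 4 = 1; h[1] = (y[1] - 4×1) / x[0] = (8 - 4×1) / 4 = 1. So h = [1, 1]. Forward-check [4, 4, 1] * [1, 1]: y[0] = 4×1 = 4; y[1] = 4×1 + 4×1 = 8; y[2] = 4×1 + 1×1 = 5; y[3] = 1×1 = 1 → [4, 8, 5, 1] ✓

[1, 1]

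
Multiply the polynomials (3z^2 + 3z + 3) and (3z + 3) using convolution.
Ascending coefficients: a = [3, 3, 3], b = [3, 3]. c[0] = 3×3 = 9; c[1] = 3×3 + 3×3 = 18; c[2] = 3×3 + 3×3 = 18; c[3] = 3×3 = 9. Result coefficients: [9, 18, 18, 9] → 9z^3 + 18z^2 + 18z + 9

9z^3 + 18z^2 + 18z + 9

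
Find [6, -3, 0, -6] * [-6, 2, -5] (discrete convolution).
y[0] = 6×-6 = -36; y[1] = 6×2 + -3×-6 = 30; y[2] = 6×-5 + -3×2 + 0×-6 = -36; y[3] = -3×-5 + 0×2 + -6×-6 = 51; y[4] = 0×-5 + -6×2 = -12; y[5] = -6×-5 = 30

[-36, 30, -36, 51, -12, 30]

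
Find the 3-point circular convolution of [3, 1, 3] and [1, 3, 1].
Use y[k] = Σ_j a[j]·b[(k-j) mod 3]. y[0] = 3×1 + 1×1 + 3×3 = 13; y[1] = 3×3 + 1×1 + 3×1 = 13; y[2] = 3×1 + 1×3 + 3×1 = 9. Result: [13, 13, 9]

[13, 13, 9]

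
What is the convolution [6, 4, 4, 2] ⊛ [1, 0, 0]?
y[0] = 6×1 = 6; y[1] = 6×0 + 4×1 = 4; y[2] = 6×0 + 4×0 + 4×1 = 4; y[3] = 4×0 + 4×0 + 2×1 = 2; y[4] = 4×0 + 2×0 = 0; y[5] = 2×0 = 0

[6, 4, 4, 2, 0, 0]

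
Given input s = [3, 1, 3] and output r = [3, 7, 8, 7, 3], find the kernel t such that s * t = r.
Output length 5 = len(s) + len(t) - 1 ⇒ len(t) = 3. Solve t forward using t[k] = (r[k] - Σ_{i≥1} s[i]·t[k-i]) / s[0]: t[0] = r[0] / s[0] = 3 / 3 = 1; t[1] = (r[1] - 1×1) / s[0] = (7 - 1×1) / 3 = 2; t[2] = (r[2] - 1×2 - 3×1) / s[0] = (8 - 1×2 - 3×1) / 3 = 1. So t = [1, 2, 1]. Forward-check [3, 1, 3] * [1, 2, 1]: r[0] = 3×1 = 3; r[1] = 3×2 + 1×1 = 7; r[2] = 3×1 + 1×2 + 3×1 = 8; r[3] = 1×1 + 3×2 = 7; r[4] = 3×1 = 3 → [3, 7, 8, 7, 3] ✓

[1, 2, 1]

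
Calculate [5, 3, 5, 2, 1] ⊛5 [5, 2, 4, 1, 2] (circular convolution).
Use y[k] = Σ_j a[j]·b[(k-j) mod 5]. y[0] = 5×5 + 3×2 + 5×1 + 2×4 + 1×2 = 46; y[1] = 5×2 + 3×5 + 5×2 + 2×1 + 1×4 = 41; y[2] = 5×4 + 3×2 + 5×5 + 2×2 + 1×1 = 56; y[3] = 5×1 + 3×4 + 5×2 + 2×5 + 1×2 = 39; y[4] = 5×2 + 3×1 + 5×4 + 2×2 + 1×5 = 42. Result: [46, 41, 56, 39, 42]

[46, 41, 56, 39, 42]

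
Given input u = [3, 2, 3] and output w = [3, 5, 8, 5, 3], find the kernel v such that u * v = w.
Output length 5 = len(u) + len(v) - 1 ⇒ len(v) = 3. Solve v forward using v[k] = (w[k] - Σ_{i≥1} u[i]·v[k-i]) / u[0]: v[0] = w[0] / u[0] = 3 / 3 = 1; v[1] = (w[1] - 2×1) / u[0] = (5 - 2×1) / 3 = 1; v[2] = (w[2] - 2×1 - 3×1) / u[0] = (8 - 2×1 - 3×1) / 3 = 1. So v = [1, 1, 1]. Forward-check [3, 2, 3] * [1, 1, 1]: w[0] = 3×1 = 3; w[1] = 3×1 + 2×1 = 5; w[2] = 3×1 + 2×1 + 3×1 = 8; w[3] = 2×1 + 3×1 = 5; w[4] = 3×1 = 3 → [3, 5, 8, 5, 3] ✓

[1, 1, 1]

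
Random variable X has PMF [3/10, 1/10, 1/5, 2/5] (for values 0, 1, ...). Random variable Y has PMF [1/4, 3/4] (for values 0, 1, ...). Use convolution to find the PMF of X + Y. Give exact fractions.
P(X+Y=k) = Σ_i P(X=i)·P(Y=k-i) — a convolution of [3/10, 1/10, 1/5, 2/5] and [1/4, 3/4]. P(X+Y=0) = (3/10)×(1/4) = 3/40; P(X+Y=1) = (3/10)×(3/4) + (1/10)×(1/4) = 9/40 + 1/40 = 1/4; P(X+Y=2) = (1/10)×(3/4) + (1/5)×(1/4) = 3/40 + 1/20 = 1/8; P(X+Y=3) = (1/5)×(3/4) + (2/5)×(1/4) = 3/20 + 1/10 = 1/4; P(X+Y=4) = (2/5)×(3/4) = 3/10. PMF: [3/40, 1/4, 1/8, 1/4, 3/10] (sums to 1 ✓)

[3/40, 1/4, 1/8, 1/4, 3/10]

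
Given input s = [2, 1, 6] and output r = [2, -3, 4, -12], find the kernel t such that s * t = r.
Output length 4 = len(s) + len(t) - 1 ⇒ len(t) = 2. Solve t forward using t[k] = (r[k] - Σ_{i≥1} s[i]·t[k-i]) / s[0]: t[0] = r[0] / s[0] = 2 / 2 = 1; t[1] = (r[1] - 1×1) / s[0] = (-3 - 1×1) / 2 = -2. So t = [1, -2]. Forward-check [2, 1, 6] * [1, -2]: r[0] = 2×1 = 2; r[1] = 2×-2 + 1×1 = -3; r[2] = 1×-2 + 6×1 = 4; r[3] = 6×-2 = -12 → [2, -3, 4, -12] ✓

[1, -2]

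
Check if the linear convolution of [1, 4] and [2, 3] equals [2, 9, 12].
Recompute linear convolution of [1, 4] and [2, 3]: y[0] = 1×2 = 2; y[1] = 1×3 + 4×2 = 11; y[2] = 4×3 = 12 → [2, 11, 12]. Compare to given [2, 9, 12]: they differ at index 1: given 9, correct 11, so answer: No

No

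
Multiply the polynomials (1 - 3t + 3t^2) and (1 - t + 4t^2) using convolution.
Ascending coefficients: a = [1, -3, 3], b = [1, -1, 4]. c[0] = 1×1 = 1; c[1] = 1×-1 + -3×1 = -4; c[2] = 1×4 + -3×-1 + 3×1 = 10; c[3] = -3×4 + 3×-1 = -15; c[4] = 3×4 = 12. Result coefficients: [1, -4, 10, -15, 12] → 1 - 4t + 10t^2 - 15t^3 + 12t^4

1 - 4t + 10t^2 - 15t^3 + 12t^4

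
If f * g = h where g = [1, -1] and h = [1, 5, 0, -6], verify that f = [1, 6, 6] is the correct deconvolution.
Forward-compute [1, 6, 6] * [1, -1]: h[0] = 1×1 = 1; h[1] = 1×-1 + 6×1 = 5; h[2] = 6×-1 + 6×1 = 0; h[3] = 6×-1 = -6 → [1, 5, 0, -6]. Matches given h = [1, 5, 0, -6], so verified.

Verified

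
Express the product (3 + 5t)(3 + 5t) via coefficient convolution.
Ascending coefficients: a = [3, 5], b = [3, 5]. c[0] = 3×3 = 9; c[1] = 3×5 + 5×3 = 30; c[2] = 5×5 = 25. Result coefficients: [9, 30, 25] → 9 + 30t + 25t^2

9 + 30t + 25t^2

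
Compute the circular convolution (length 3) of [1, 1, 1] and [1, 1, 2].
Use y[k] = Σ_j u[j]·v[(k-j) mod 3]. y[0] = 1×1 + 1×2 + 1×1 = 4; y[1] = 1×1 + 1×1 + 1×2 = 4; y[2] = 1×2 + 1×1 + 1×1 = 4. Result: [4, 4, 4]

[4, 4, 4]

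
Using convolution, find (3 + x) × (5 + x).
Ascending coefficients: a = [3, 1], b = [5, 1]. c[0] = 3×5 = 15; c[1] = 3×1 + 1×5 = 8; c[2] = 1×1 = 1. Result coefficients: [15, 8, 1] → 15 + 8x + x^2

15 + 8x + x^2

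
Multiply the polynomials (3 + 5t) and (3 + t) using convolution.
Ascending coefficients: a = [3, 5], b = [3, 1]. c[0] = 3×3 = 9; c[1] = 3×1 + 5×3 = 18; c[2] = 5×1 = 5. Result coefficients: [9, 18, 5] → 9 + 18t + 5t^2

9 + 18t + 5t^2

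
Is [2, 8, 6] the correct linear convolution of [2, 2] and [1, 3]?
Recompute linear convolution of [2, 2] and [1, 3]: y[0] = 2×1 = 2; y[1] = 2×3 + 2×1 = 8; y[2] = 2×3 = 6 → [2, 8, 6]. Given [2, 8, 6] matches, so answer: Yes

Yes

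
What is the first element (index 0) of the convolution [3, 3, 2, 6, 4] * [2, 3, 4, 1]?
Use y[k] = Σ_i a[i]·b[k-i] at k=0. y[0] = 3×2 = 6

6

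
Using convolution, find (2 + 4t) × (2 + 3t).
Ascending coefficients: a = [2, 4], b = [2, 3]. c[0] = 2×2 = 4; c[1] = 2×3 + 4×2 = 14; c[2] = 4×3 = 12. Result coefficients: [4, 14, 12] → 4 + 14t + 12t^2

4 + 14t + 12t^2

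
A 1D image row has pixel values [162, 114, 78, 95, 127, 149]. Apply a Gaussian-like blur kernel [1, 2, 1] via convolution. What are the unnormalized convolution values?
Convolve image row [162, 114, 78, 95, 127, 149] with kernel [1, 2, 1]: y[0] = 162×1 = 162; y[1] = 162×2 + 114×1 = 438; y[2] = 162×1 + 114×2 + 78×1 = 468; y[3] = 114×1 + 78×2 + 95×1 = 365; y[4] = 78×1 + 95×2 + 127×1 = 395; y[5] = 95×1 + 127×2 + 149×1 = 498; y[6] = 127×1 + 149×2 = 425; y[7] = 149×1 = 149 → [162, 438, 468, 365, 395, 498, 425, 149]. Normalization factor = sum(kernel) = 4.

[162, 438, 468, 365, 395, 498, 425, 149]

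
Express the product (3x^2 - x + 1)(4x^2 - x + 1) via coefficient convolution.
Ascending coefficients: a = [1, -1, 3], b = [1, -1, 4]. c[0] = 1×1 = 1; c[1] = 1×-1 + -1×1 = -2; c[2] = 1×4 + -1×-1 + 3×1 = 8; c[3] = -1×4 + 3×-1 = -7; c[4] = 3×4 = 12. Result coefficients: [1, -2, 8, -7, 12] → 12x^4 - 7x^3 + 8x^2 - 2x + 1

12x^4 - 7x^3 + 8x^2 - 2x + 1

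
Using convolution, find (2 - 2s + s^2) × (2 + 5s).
Ascending coefficients: a = [2, -2, 1], b = [2, 5]. c[0] = 2×2 = 4; c[1] = 2×5 + -2×2 = 6; c[2] = -2×5 + 1×2 = -8; c[3] = 1×5 = 5. Result coefficients: [4, 6, -8, 5] → 4 + 6s - 8s^2 + 5s^3

4 + 6s - 8s^2 + 5s^3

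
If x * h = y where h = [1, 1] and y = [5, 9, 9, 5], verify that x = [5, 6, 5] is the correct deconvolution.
Forward-compute [5, 6, 5] * [1, 1]: y[0] = 5×1 = 5; y[1] = 5×1 + 6×1 = 11; y[2] = 6×1 + 5×1 = 11; y[3] = 5×1 = 5 → [5, 11, 11, 5]. Does not match given y = [5, 9, 9, 5].

Not verified. [5, 6, 5] * [1, 1] = [5, 11, 11, 5], which differs from [5, 9, 9, 5] at index 1.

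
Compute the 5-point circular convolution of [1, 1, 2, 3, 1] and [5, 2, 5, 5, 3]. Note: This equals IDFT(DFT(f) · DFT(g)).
Either evaluate y[k] = Σ_j f[j]·g[(k-j) mod 5] directly, or use IDFT(DFT(f) · DFT(g)). y[0] = 1×5 + 1×3 + 2×5 + 3×5 + 1×2 = 35; y[1] = 1×2 + 1×5 + 2×3 + 3×5 + 1×5 = 33; y[2] = 1×5 + 1×2 + 2×5 + 3×3 + 1×5 = 31; y[3] = 1×5 + 1×5 + 2×2 + 3×5 + 1×3 = 32; y[4] = 1×3 + 1×5 + 2×5 + 3×2 + 1×5 = 29. Result: [35, 33, 31, 32, 29]

[35, 33, 31, 32, 29]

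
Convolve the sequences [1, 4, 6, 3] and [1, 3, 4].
y[0] = 1×1 = 1; y[1] = 1×3 + 4×1 = 7; y[2] = 1×4 + 4×3 + 6×1 = 22; y[3] = 4×4 + 6×3 + 3×1 = 37; y[4] = 6×4 + 3×3 = 33; y[5] = 3×4 = 12

[1, 7, 22, 37, 33, 12]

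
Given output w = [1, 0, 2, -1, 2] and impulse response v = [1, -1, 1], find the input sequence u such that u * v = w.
Deconvolve w=[1, 0, 2, -1, 2] by v=[1, -1, 1]. Since v[0]=1, solve forward: u[0] = w[0] / 1 = 1; u[1] = (w[1] - 1×-1) / 1 = 1; u[2] = (w[2] - 1×-1 - 1×1) / 1 = 2. So u = [1, 1, 2]. Check by forward convolution: w[0] = 1×1 = 1; w[1] = 1×-1 + 1×1 = 0; w[2] = 1×1 + 1×-1 + 2×1 = 2; w[3] = 1×1 + 2×-1 = -1; w[4] = 2×1 = 2

[1, 1, 2]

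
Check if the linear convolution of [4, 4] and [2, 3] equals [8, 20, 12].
Recompute linear convolution of [4, 4] and [2, 3]: y[0] = 4×2 = 8; y[1] = 4×3 + 4×2 = 20; y[2] = 4×3 = 12 → [8, 20, 12]. Given [8, 20, 12] matches, so answer: Yes

Yes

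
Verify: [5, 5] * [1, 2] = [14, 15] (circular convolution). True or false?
Recompute circular convolution of [5, 5] and [1, 2]: y[0] = 5×1 + 5×2 = 15; y[1] = 5×2 + 5×1 = 15 → [15, 15]. Compare to given [14, 15]: they differ at index 0: given 14, correct 15, so answer: No

No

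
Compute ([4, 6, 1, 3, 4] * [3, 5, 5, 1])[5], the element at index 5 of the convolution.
Use y[k] = Σ_i a[i]·b[k-i] at k=5. y[5] = 1×1 + 3×5 + 4×5 = 36

36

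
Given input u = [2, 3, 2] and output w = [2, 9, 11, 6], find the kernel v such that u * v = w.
Output length 4 = len(u) + len(v) - 1 ⇒ len(v) = 2. Solve v forward using v[k] = (w[k] - Σ_{i≥1} u[i]·v[k-i]) / u[0]: v[0] = w[0] / u[0] = 2 / 2 = 1; v[1] = (w[1] - 3×1) / u[0] = (9 - 3×1) / 2 = 3. So v = [1, 3]. Forward-check [2, 3, 2] * [1, 3]: w[0] = 2×1 = 2; w[1] = 2×3 + 3×1 = 9; w[2] = 3×3 + 2×1 = 11; w[3] = 2×3 = 6 → [2, 9, 11, 6] ✓

[1, 3]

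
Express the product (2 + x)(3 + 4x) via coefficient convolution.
Ascending coefficients: a = [2, 1], b = [3, 4]. c[0] = 2×3 = 6; c[1] = 2×4 + 1×3 = 11; c[2] = 1×4 = 4. Result coefficients: [6, 11, 4] → 6 + 11x + 4x^2

6 + 11x + 4x^2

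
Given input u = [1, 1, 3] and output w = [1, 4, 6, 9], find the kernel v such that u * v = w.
Output length 4 = len(u) + len(v) - 1 ⇒ len(v) = 2. Solve v forward using v[k] = (w[k] - Σ_{i≥1} u[i]·v[k-i]) / u[0]: v[0] = w[0] / u[0] = 1 / 1 = 1; v[1] = (w[1] - 1×1) / u[0] = (4 - 1×1) / 1 = 3. So v = [1, 3]. Forward-check [1, 1, 3] * [1, 3]: w[0] = 1×1 = 1; w[1] = 1×3 + 1×1 = 4; w[2] = 1×3 + 3×1 = 6; w[3] = 3×3 = 9 → [1, 4, 6, 9] ✓

[1, 3]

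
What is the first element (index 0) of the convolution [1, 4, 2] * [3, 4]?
Use y[k] = Σ_i a[i]·b[k-i] at k=0. y[0] = 1×3 = 3

3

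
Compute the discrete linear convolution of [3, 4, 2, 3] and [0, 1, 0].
y[0] = 3×0 = 0; y[1] = 3×1 + 4×0 = 3; y[2] = 3×0 + 4×1 + 2×0 = 4; y[3] = 4×0 + 2×1 + 3×0 = 2; y[4] = 2×0 + 3×1 = 3; y[5] = 3×0 = 0

[0, 3, 4, 2, 3, 0]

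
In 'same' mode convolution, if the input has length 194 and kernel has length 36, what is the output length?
'Same' mode returns an output with the same length as the input: 194

194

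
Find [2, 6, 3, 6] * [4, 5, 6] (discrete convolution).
y[0] = 2×4 = 8; y[1] = 2×5 + 6×4 = 34; y[2] = 2×6 + 6×5 + 3×4 = 54; y[3] = 6×6 + 3×5 + 6×4 = 75; y[4] = 3×6 + 6×5 = 48; y[5] = 6×6 = 36

[8, 34, 54, 75, 48, 36]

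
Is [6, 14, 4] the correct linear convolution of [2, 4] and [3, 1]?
Recompute linear convolution of [2, 4] and [3, 1]: y[0] = 2×3 = 6; y[1] = 2×1 + 4×3 = 14; y[2] = 4×1 = 4 → [6, 14, 4]. Given [6, 14, 4] matches, so answer: Yes

Yes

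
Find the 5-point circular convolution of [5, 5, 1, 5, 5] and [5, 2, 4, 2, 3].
Use y[k] = Σ_j a[j]·b[(k-j) mod 5]. y[0] = 5×5 + 5×3 + 1×2 + 5×4 + 5×2 = 72; y[1] = 5×2 + 5×5 + 1×3 + 5×2 + 5×4 = 68; y[2] = 5×4 + 5×2 + 1×5 + 5×3 + 5×2 = 60; y[3] = 5×2 + 5×4 + 1×2 + 5×5 + 5×3 = 72; y[4] = 5×3 + 5×2 + 1×4 + 5×2 + 5×5 = 64. Result: [72, 68, 60, 72, 64]

[72, 68, 60, 72, 64]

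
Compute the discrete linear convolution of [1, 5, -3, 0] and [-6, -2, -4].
y[0] = 1×-6 = -6; y[1] = 1×-2 + 5×-6 = -32; y[2] = 1×-4 + 5×-2 + -3×-6 = 4; y[3] = 5×-4 + -3×-2 + 0×-6 = -14; y[4] = -3×-4 + 0×-2 = 12; y[5] = 0×-4 = 0

[-6, -32, 4, -14, 12, 0]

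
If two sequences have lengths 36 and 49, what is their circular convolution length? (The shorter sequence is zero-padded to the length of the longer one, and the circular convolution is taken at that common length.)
Circular convolution (zero-padding the shorter input) has length max(m, n) = max(36, 49) = 49

49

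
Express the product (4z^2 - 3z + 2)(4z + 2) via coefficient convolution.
Ascending coefficients: a = [2, -3, 4], b = [2, 4]. c[0] = 2×2 = 4; c[1] = 2×4 + -3×2 = 2; c[2] = -3×4 + 4×2 = -4; c[3] = 4×4 = 16. Result coefficients: [4, 2, -4, 16] → 16z^3 - 4z^2 + 2z + 4

16z^3 - 4z^2 + 2z + 4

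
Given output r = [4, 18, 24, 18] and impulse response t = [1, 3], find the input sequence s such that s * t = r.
Deconvolve r=[4, 18, 24, 18] by t=[1, 3]. Since t[0]=1, solve forward: s[0] = r[0] / 1 = 4; s[1] = (r[1] - 4×3) / 1 = 6; s[2] = (r[2] - 6×3) / 1 = 6. So s = [4, 6, 6]. Check by forward convolution: r[0] = 4×1 = 4; r[1] = 4×3 + 6×1 = 18; r[2] = 6×3 + 6×1 = 24; r[3] = 6×3 = 18

[4, 6, 6]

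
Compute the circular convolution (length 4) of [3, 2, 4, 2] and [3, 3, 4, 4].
Use y[k] = Σ_j u[j]·v[(k-j) mod 4]. y[0] = 3×3 + 2×4 + 4×4 + 2×3 = 39; y[1] = 3×3 + 2×3 + 4×4 + 2×4 = 39; y[2] = 3×4 + 2×3 + 4×3 + 2×4 = 38; y[3] = 3×4 + 2×4 + 4×3 + 2×3 = 38. Result: [39, 39, 38, 38]

[39, 39, 38, 38]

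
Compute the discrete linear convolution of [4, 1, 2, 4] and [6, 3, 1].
y[0] = 4×6 = 24; y[1] = 4×3 + 1×6 = 18; y[2] = 4×1 + 1×3 + 2×6 = 19; y[3] = 1×1 + 2×3 + 4×6 = 31; y[4] = 2×1 + 4×3 = 14; y[5] = 4×1 = 4

[24, 18, 19, 31, 14, 4]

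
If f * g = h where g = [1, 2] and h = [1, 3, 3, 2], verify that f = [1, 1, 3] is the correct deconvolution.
Forward-compute [1, 1, 3] * [1, 2]: h[0] = 1×1 = 1; h[1] = 1×2 + 1×1 = 3; h[2] = 1×2 + 3×1 = 5; h[3] = 3×2 = 6 → [1, 3, 5, 6]. Does not match given h = [1, 3, 3, 2].

Not verified. [1, 1, 3] * [1, 2] = [1, 3, 5, 6], which differs from [1, 3, 3, 2] at index 2.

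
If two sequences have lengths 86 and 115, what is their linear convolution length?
Linear/full convolution length: m + n - 1 = 86 + 115 - 1 = 200

200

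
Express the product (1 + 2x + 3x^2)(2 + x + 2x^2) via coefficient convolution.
Ascending coefficients: a = [1, 2, 3], b = [2, 1, 2]. c[0] = 1×2 = 2; c[1] = 1×1 + 2×2 = 5; c[2] = 1×2 + 2×1 + 3×2 = 10; c[3] = 2×2 + 3×1 = 7; c[4] = 3×2 = 6. Result coefficients: [2, 5, 10, 7, 6] → 2 + 5x + 10x^2 + 7x^3 + 6x^4

2 + 5x + 10x^2 + 7x^3 + 6x^4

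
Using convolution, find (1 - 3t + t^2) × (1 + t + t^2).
Ascending coefficients: a = [1, -3, 1], b = [1, 1, 1]. c[0] = 1×1 = 1; c[1] = 1×1 + -3×1 = -2; c[2] = 1×1 + -3×1 + 1×1 = -1; c[3] = -3×1 + 1×1 = -2; c[4] = 1×1 = 1. Result coefficients: [1, -2, -1, -2, 1] → 1 - 2t - t^2 - 2t^3 + t^4

1 - 2t - t^2 - 2t^3 + t^4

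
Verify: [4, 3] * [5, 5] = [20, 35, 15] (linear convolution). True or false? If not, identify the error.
Recompute linear convolution of [4, 3] and [5, 5]: y[0] = 4×5 = 20; y[1] = 4×5 + 3×5 = 35; y[2] = 3×5 = 15 → [20, 35, 15]. Given [20, 35, 15] matches, so answer: Yes

Yes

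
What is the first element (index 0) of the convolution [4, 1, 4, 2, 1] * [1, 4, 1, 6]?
Use y[k] = Σ_i a[i]·b[k-i] at k=0. y[0] = 4×1 = 4

4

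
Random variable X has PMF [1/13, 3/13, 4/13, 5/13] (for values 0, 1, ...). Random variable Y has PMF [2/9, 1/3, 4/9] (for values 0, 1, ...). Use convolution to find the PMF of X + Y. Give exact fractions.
P(X+Y=k) = Σ_i P(X=i)·P(Y=k-i) — a convolution of [1/13, 3/13, 4/13, 5/13] and [2/9, 1/3, 4/9]. P(X+Y=0) = (1/13)×(2/9) = 2/117; P(X+Y=1) = (1/13)×(1/3) + (3/13)×(2/9) = 1/39 + 2/39 = 1/13; P(X+Y=2) = (1/13)×(4/9) + (3/13)×(1/3) + (4/13)×(2/9) = 4/117 + 1/13 + 8/117 = 7/39; P(X+Y=3) = (3/13)×(4/9) + (4/13)×(1/3) + (5/13)×(2/9) = 4/39 + 4/39 + 10/117 = 34/117; P(X+Y=4) = (4/13)×(4/9) + (5/13)×(1/3) = 16/117 + 5/39 = 31/117; P(X+Y=5) = (5/13)×(4/9) = 20/117. PMF: [2/117, 1/13, 7/39, 34/117, 31/117, 20/117] (sums to 1 ✓)

[2/117, 1/13, 7/39, 34/117, 31/117, 20/117]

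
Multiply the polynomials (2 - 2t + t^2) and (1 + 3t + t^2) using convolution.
Ascending coefficients: a = [2, -2, 1], b = [1, 3, 1]. c[0] = 2×1 = 2; c[1] = 2×3 + -2×1 = 4; c[2] = 2×1 + -2×3 + 1×1 = -3; c[3] = -2×1 + 1×3 = 1; c[4] = 1×1 = 1. Result coefficients: [2, 4, -3, 1, 1] → 2 + 4t - 3t^2 + t^3 + t^4

2 + 4t - 3t^2 + t^3 + t^4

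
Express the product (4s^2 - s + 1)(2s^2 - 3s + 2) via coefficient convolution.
Ascending coefficients: a = [1, -1, 4], b = [2, -3, 2]. c[0] = 1×2 = 2; c[1] = 1×-3 + -1×2 = -5; c[2] = 1×2 + -1×-3 + 4×2 = 13; c[3] = -1×2 + 4×-3 = -14; c[4] = 4×2 = 8. Result coefficients: [2, -5, 13, -14, 8] → 8s^4 - 14s^3 + 13s^2 - 5s + 2

8s^4 - 14s^3 + 13s^2 - 5s + 2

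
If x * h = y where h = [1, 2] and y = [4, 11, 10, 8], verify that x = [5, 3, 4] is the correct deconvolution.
Forward-compute [5, 3, 4] * [1, 2]: y[0] = 5×1 = 5; y[1] = 5×2 + 3×1 = 13; y[2] = 3×2 + 4×1 = 10; y[3] = 4×2 = 8 → [5, 13, 10, 8]. Does not match given y = [4, 11, 10, 8].

Not verified. [5, 3, 4] * [1, 2] = [5, 13, 10, 8], which differs from [4, 11, 10, 8] at index 0.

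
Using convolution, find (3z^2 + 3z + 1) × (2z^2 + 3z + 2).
Ascending coefficients: a = [1, 3, 3], b = [2, 3, 2]. c[0] = 1×2 = 2; c[1] = 1×3 + 3×2 = 9; c[2] = 1×2 + 3×3 + 3×2 = 17; c[3] = 3×2 + 3×3 = 15; c[4] = 3×2 = 6. Result coefficients: [2, 9, 17, 15, 6] → 6z^4 + 15z^3 + 17z^2 + 9z + 2

6z^4 + 15z^3 + 17z^2 + 9z + 2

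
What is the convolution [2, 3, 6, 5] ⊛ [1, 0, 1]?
y[0] = 2×1 = 2; y[1] = 2×0 + 3×1 = 3; y[2] = 2×1 + 3×0 + 6×1 = 8; y[3] = 3×1 + 6×0 + 5×1 = 8; y[4] = 6×1 + 5×0 = 6; y[5] = 5×1 = 5

[2, 3, 8, 8, 6, 5]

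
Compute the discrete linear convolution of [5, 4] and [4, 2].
y[0] = 5×4 = 20; y[1] = 5×2 + 4×4 = 26; y[2] = 4×2 = 8

[20, 26, 8]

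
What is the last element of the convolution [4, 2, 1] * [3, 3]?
Use y[k] = Σ_i a[i]·b[k-i] at k=3. y[3] = 1×3 = 3

3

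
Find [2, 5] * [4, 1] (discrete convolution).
y[0] = 2×4 = 8; y[1] = 2×1 + 5×4 = 22; y[2] = 5×1 = 5

[8, 22, 5]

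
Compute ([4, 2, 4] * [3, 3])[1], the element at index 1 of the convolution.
Use y[k] = Σ_i a[i]·b[k-i] at k=1. y[1] = 4×3 + 2×3 = 18

18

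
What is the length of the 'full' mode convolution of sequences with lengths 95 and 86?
Linear/full convolution length: m + n - 1 = 95 + 86 - 1 = 180

180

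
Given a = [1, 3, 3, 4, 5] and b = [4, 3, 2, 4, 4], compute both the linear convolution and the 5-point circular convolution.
Linear: y_lin[0] = 1×4 = 4; y_lin[1] = 1×3 + 3×4 = 15; y_lin[2] = 1×2 + 3×3 + 3×4 = 23; y_lin[3] = 1×4 + 3×2 + 3×3 + 4×4 = 35; y_lin[4] = 1×4 + 3×4 + 3×2 + 4×3 + 5×4 = 54; y_lin[5] = 3×4 + 3×4 + 4×2 + 5×3 = 47; y_lin[6] = 3×4 + 4×4 + 5×2 = 38; y_lin[7] = 4×4 + 5×4 = 36; y_lin[8] = 5×4 = 20 → [4, 15, 23, 35, 54, 47, 38, 36, 20]. Circular (length 5): y[0] = 1×4 + 3×4 + 3×4 + 4×2 + 5×3 = 51; y[1] = 1×3 + 3×4 + 3×4 + 4×4 + 5×2 = 53; y[2] = 1×2 + 3×3 + 3×4 + 4×4 + 5×4 = 59; y[3] = 1×4 + 3×2 + 3×3 + 4×4 + 5×4 = 55; y[4] = 1×4 + 3×4 + 3×2 + 4×3 + 5×4 = 54 → [51, 53, 59, 55, 54]

Linear: [4, 15, 23, 35, 54, 47, 38, 36, 20], Circular: [51, 53, 59, 55, 54]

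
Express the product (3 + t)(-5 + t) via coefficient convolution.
Ascending coefficients: a = [3, 1], b = [-5, 1]. c[0] = 3×-5 = -15; c[1] = 3×1 + 1×-5 = -2; c[2] = 1×1 = 1. Result coefficients: [-15, -2, 1] → -15 - 2t + t^2

-15 - 2t + t^2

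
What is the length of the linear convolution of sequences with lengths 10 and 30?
Linear/full convolution length: m + n - 1 = 10 + 30 - 1 = 39

39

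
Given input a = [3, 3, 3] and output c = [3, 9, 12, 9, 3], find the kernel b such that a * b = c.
Output length 5 = len(a) + len(b) - 1 ⇒ len(b) = 3. Solve b forward using b[k] = (c[k] - Σ_{i≥1} a[i]·b[k-i]) / a[0]: b[0] = c[0] / a[0] = 3 / 3 = 1; b[1] = (c[1] - 3×1) / a[0] = (9 - 3×1) / 3 = 2; b[2] = (c[2] - 3×2 - 3×1) / a[0] = (12 - 3×2 - 3×1) / 3 = 1. So b = [1, 2, 1]. Forward-check [3, 3, 3] * [1, 2, 1]: c[0] = 3×1 = 3; c[1] = 3×2 + 3×1 = 9; c[2] = 3×1 + 3×2 + 3×1 = 12; c[3] = 3×1 + 3×2 = 9; c[4] = 3×1 = 3 → [3, 9, 12, 9, 3] ✓

[1, 2, 1]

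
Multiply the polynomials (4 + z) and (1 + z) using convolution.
Ascending coefficients: a = [4, 1], b = [1, 1]. c[0] = 4×1 = 4; c[1] = 4×1 + 1×1 = 5; c[2] = 1×1 = 1. Result coefficients: [4, 5, 1] → 4 + 5z + z^2

4 + 5z + z^2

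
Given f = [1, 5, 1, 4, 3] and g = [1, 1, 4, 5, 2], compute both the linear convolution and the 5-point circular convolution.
Linear: y_lin[0] = 1×1 = 1; y_lin[1] = 1×1 + 5×1 = 6; y_lin[2] = 1×4 + 5×1 + 1×1 = 10; y_lin[3] = 1×5 + 5×4 + 1×1 + 4×1 = 30; y_lin[4] = 1×2 + 5×5 + 1×4 + 4×1 + 3×1 = 38; y_lin[5] = 5×2 + 1×5 + 4×4 + 3×1 = 34; y_lin[6] = 1×2 + 4×5 + 3×4 = 34; y_lin[7] = 4×2 + 3×5 = 23; y_lin[8] = 3×2 = 6 → [1, 6, 10, 30, 38, 34, 34, 23, 6]. Circular (length 5): y[0] = 1×1 + 5×2 + 1×5 + 4×4 + 3×1 = 35; y[1] = 1×1 + 5×1 + 1×2 + 4×5 + 3×4 = 40; y[2] = 1×4 + 5×1 + 1×1 + 4×2 + 3×5 = 33; y[3] = 1×5 + 5×4 + 1×1 + 4×1 + 3×2 = 36; y[4] = 1×2 + 5×5 + 1×4 + 4×1 + 3×1 = 38 → [35, 40, 33, 36, 38]

Linear: [1, 6, 10, 30, 38, 34, 34, 23, 6], Circular: [35, 40, 33, 36, 38]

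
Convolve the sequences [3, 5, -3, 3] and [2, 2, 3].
y[0] = 3×2 = 6; y[1] = 3×2 + 5×2 = 16; y[2] = 3×3 + 5×2 + -3×2 = 13; y[3] = 5×3 + -3×2 + 3×2 = 15; y[4] = -3×3 + 3×2 = -3; y[5] = 3×3 = 9

[6, 16, 13, 15, -3, 9]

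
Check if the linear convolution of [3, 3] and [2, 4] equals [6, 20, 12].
Recompute linear convolution of [3, 3] and [2, 4]: y[0] = 3×2 = 6; y[1] = 3×4 + 3×2 = 18; y[2] = 3×4 = 12 → [6, 18, 12]. Compare to given [6, 20, 12]: they differ at index 1: given 20, correct 18, so answer: No

No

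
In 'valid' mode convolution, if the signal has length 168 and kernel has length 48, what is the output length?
'Valid' mode counts only positions where the kernel fully overlaps the signal: m - n + 1 = 168 - 48 + 1 = 121

121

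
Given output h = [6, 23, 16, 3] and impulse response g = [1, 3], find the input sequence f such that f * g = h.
Deconvolve h=[6, 23, 16, 3] by g=[1, 3]. Since g[0]=1, solve forward: f[0] = h[0] / 1 = 6; f[1] = (h[1] - 6×3) / 1 = 5; f[2] = (h[2] - 5×3) / 1 = 1. So f = [6, 5, 1]. Check by forward convolution: h[0] = 6×1 = 6; h[1] = 6×3 + 5×1 = 23; h[2] = 5×3 + 1×1 = 16; h[3] = 1×3 = 3

[6, 5, 1]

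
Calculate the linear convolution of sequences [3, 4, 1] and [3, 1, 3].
y[0] = 3×3 = 9; y[1] = 3×1 + 4×3 = 15; y[2] = 3×3 + 4×1 + 1×3 = 16; y[3] = 4×3 + 1×1 = 13; y[4] = 1×3 = 3

[9, 15, 16, 13, 3]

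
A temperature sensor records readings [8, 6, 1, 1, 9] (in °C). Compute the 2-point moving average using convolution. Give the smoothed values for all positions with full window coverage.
2-point moving average kernel = [1, 1]. Apply in 'valid' mode (full window coverage): avg[0] = (8 + 6) / 2 = 7.0; avg[1] = (6 + 1) / 2 = 3.5; avg[2] = (1 + 1) / 2 = 1.0; avg[3] = (1 + 9) / 2 = 5.0. Smoothed values: [7.0, 3.5, 1.0, 5.0]

[7.0, 3.5, 1.0, 5.0]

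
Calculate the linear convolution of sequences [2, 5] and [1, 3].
y[0] = 2×1 = 2; y[1] = 2×3 + 5×1 = 11; y[2] = 5×3 = 15

[2, 11, 15]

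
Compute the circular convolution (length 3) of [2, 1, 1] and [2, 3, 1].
Use y[k] = Σ_j u[j]·v[(k-j) mod 3]. y[0] = 2×2 + 1×1 + 1×3 = 8; y[1] = 2×3 + 1×2 + 1×1 = 9; y[2] = 2×1 + 1×3 + 1×2 = 7. Result: [8, 9, 7]

[8, 9, 7]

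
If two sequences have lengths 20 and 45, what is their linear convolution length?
Linear/full convolution length: m + n - 1 = 20 + 45 - 1 = 64

64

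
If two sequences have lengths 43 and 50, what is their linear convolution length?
Linear/full convolution length: m + n - 1 = 43 + 50 - 1 = 92

92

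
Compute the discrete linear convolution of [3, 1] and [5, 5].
y[0] = 3×5 = 15; y[1] = 3×5 + 1×5 = 20; y[2] = 1×5 = 5

[15, 20, 5]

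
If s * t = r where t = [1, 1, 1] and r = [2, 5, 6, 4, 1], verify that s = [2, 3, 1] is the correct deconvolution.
Forward-compute [2, 3, 1] * [1, 1, 1]: r[0] = 2×1 = 2; r[1] = 2×1 + 3×1 = 5; r[2] = 2×1 + 3×1 + 1×1 = 6; r[3] = 3×1 + 1×1 = 4; r[4] = 1×1 = 1 → [2, 5, 6, 4, 1]. Matches given r = [2, 5, 6, 4, 1], so verified.

Verified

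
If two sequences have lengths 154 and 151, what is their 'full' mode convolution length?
Linear/full convolution length: m + n - 1 = 154 + 151 - 1 = 304

304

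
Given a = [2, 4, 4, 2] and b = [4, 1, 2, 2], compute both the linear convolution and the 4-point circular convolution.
Linear: y_lin[0] = 2×4 = 8; y_lin[1] = 2×1 + 4×4 = 18; y_lin[2] = 2×2 + 4×1 + 4×4 = 24; y_lin[3] = 2×2 + 4×2 + 4×1 + 2×4 = 24; y_lin[4] = 4×2 + 4×2 + 2×1 = 18; y_lin[5] = 4×2 + 2×2 = 12; y_lin[6] = 2×2 = 4 → [8, 18, 24, 24, 18, 12, 4]. Circular (length 4): y[0] = 2×4 + 4×2 + 4×2 + 2×1 = 26; y[1] = 2×1 + 4×4 + 4×2 + 2×2 = 30; y[2] = 2×2 + 4×1 + 4×4 + 2×2 = 28; y[3] = 2×2 + 4×2 + 4×1 + 2×4 = 24 → [26, 30, 28, 24]

Linear: [8, 18, 24, 24, 18, 12, 4], Circular: [26, 30, 28, 24]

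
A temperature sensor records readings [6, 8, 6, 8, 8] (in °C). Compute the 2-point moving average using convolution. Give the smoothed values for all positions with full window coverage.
2-point moving average kernel = [1, 1]. Apply in 'valid' mode (full window coverage): avg[0] = (6 + 8) / 2 = 7.0; avg[1] = (8 + 6) / 2 = 7.0; avg[2] = (6 + 8) / 2 = 7.0; avg[3] = (8 + 8) / 2 = 8.0. Smoothed values: [7.0, 7.0, 7.0, 8.0]

[7.0, 7.0, 7.0, 8.0]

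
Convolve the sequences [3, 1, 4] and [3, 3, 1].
y[0] = 3×3 = 9; y[1] = 3×3 + 1×3 = 12; y[2] = 3×1 + 1×3 + 4×3 = 18; y[3] = 1×1 + 4×3 = 13; y[4] = 4×1 = 4

[9, 12, 18, 13, 4]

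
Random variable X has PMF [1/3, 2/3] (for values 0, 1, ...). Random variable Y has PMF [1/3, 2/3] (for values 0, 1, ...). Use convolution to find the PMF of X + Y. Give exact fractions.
P(X+Y=k) = Σ_i P(X=i)·P(Y=k-i) — a convolution of [1/3, 2/3] and [1/3, 2/3]. P(X+Y=0) = (1/3)×(1/3) = 1/9; P(X+Y=1) = (1/3)×(2/3) + (2/3)×(1/3) = 2/9 + 2/9 = 4/9; P(X+Y=2) = (2/3)×(2/3) = 4/9. PMF: [1/9, 4/9, 4/9] (sums to 1 ✓)

[1/9, 4/9, 4/9]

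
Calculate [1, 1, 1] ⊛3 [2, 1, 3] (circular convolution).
Use y[k] = Σ_j x[j]·h[(k-j) mod 3]. y[0] = 1×2 + 1×3 + 1×1 = 6; y[1] = 1×1 + 1×2 + 1×3 = 6; y[2] = 1×3 + 1×1 + 1×2 = 6. Result: [6, 6, 6]

[6, 6, 6]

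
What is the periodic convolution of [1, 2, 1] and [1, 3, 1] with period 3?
Use y[k] = Σ_j u[j]·v[(k-j) mod 3]. y[0] = 1×1 + 2×1 + 1×3 = 6; y[1] = 1×3 + 2×1 + 1×1 = 6; y[2] = 1×1 + 2×3 + 1×1 = 8. Result: [6, 6, 8]

[6, 6, 8]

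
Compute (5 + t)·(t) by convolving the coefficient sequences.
Ascending coefficients: a = [5, 1], b = [0, 1]. c[0] = 5×0 = 0; c[1] = 5×1 + 1×0 = 5; c[2] = 1×1 = 1. Result coefficients: [0, 5, 1] → 5t + t^2

5t + t^2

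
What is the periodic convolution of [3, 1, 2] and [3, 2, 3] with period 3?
Use y[k] = Σ_j s[j]·t[(k-j) mod 3]. y[0] = 3×3 + 1×3 + 2×2 = 16; y[1] = 3×2 + 1×3 + 2×3 = 15; y[2] = 3×3 + 1×2 + 2×3 = 17. Result: [16, 15, 17]

[16, 15, 17]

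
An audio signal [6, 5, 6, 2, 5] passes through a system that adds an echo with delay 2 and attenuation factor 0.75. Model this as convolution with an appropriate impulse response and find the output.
Direct-path + delayed-attenuated-path model → impulse response h = [1, 0, 0.75] (1 at lag 0, 0.75 at lag 2). Output y[n] = x[n] + 0.75·x[n - 2] (with x[n] = 0 outside 0..4): y[0] = 6 + 0.75×0 = 6; y[1] = 5 + 0.75×0 = 5; y[2] = 6 + 0.75×6 = 10.5; y[3] = 2 + 0.75×5 = 5.75; y[4] = 5 + 0.75×6 = 9.5; y[5] = 0 + 0.75×2 = 1.5; y[6] = 0 + 0.75×5 = 3.75. So y = [6, 5, 10.5, 5.75, 9.5, 1.5, 3.75]

[6, 5, 10.5, 5.75, 9.5, 1.5, 3.75]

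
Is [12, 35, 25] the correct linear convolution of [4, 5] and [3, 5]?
Recompute linear convolution of [4, 5] and [3, 5]: y[0] = 4×3 = 12; y[1] = 4×5 + 5×3 = 35; y[2] = 5×5 = 25 → [12, 35, 25]. Given [12, 35, 25] matches, so answer: Yes

Yes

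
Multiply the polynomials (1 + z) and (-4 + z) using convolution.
Ascending coefficients: a = [1, 1], b = [-4, 1]. c[0] = 1×-4 = -4; c[1] = 1×1 + 1×-4 = -3; c[2] = 1×1 = 1. Result coefficients: [-4, -3, 1] → -4 - 3z + z^2

-4 - 3z + z^2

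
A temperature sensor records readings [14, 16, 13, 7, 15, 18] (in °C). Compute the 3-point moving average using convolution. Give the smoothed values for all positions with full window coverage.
3-point moving average kernel = [1, 1, 1]. Apply in 'valid' mode (full window coverage): avg[0] = (14 + 16 + 13) / 3 = 14.33; avg[1] = (16 + 13 + 7) / 3 = 12.0; avg[2] = (13 + 7 + 15) / 3 = 11.67; avg[3] = (7 + 15 + 18) / 3 = 13.33. Smoothed values: [14.33, 12.0, 11.67, 13.33]

[14.33, 12.0, 11.67, 13.33]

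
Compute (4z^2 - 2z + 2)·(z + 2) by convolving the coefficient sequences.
Ascending coefficients: a = [2, -2, 4], b = [2, 1]. c[0] = 2×2 = 4; c[1] = 2×1 + -2×2 = -2; c[2] = -2×1 + 4×2 = 6; c[3] = 4×1 = 4. Result coefficients: [4, -2, 6, 4] → 4z^3 + 6z^2 - 2z + 4

4z^3 + 6z^2 - 2z + 4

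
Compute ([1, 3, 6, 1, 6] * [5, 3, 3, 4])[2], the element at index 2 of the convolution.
Use y[k] = Σ_i a[i]·b[k-i] at k=2. y[2] = 1×3 + 3×3 + 6×5 = 42

42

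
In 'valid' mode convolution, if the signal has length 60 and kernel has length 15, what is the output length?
'Valid' mode counts only positions where the kernel fully overlaps the signal: m - n + 1 = 60 - 15 + 1 = 46

46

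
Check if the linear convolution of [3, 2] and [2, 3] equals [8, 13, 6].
Recompute linear convolution of [3, 2] and [2, 3]: y[0] = 3×2 = 6; y[1] = 3×3 + 2×2 = 13; y[2] = 2×3 = 6 → [6, 13, 6]. Compare to given [8, 13, 6]: they differ at index 0: given 8, correct 6, so answer: No

No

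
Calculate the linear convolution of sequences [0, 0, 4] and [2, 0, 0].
y[0] = 0×2 = 0; y[1] = 0×0 + 0×2 = 0; y[2] = 0×0 + 0×0 + 4×2 = 8; y[3] = 0×0 + 4×0 = 0; y[4] = 4×0 = 0

[0, 0, 8, 0, 0]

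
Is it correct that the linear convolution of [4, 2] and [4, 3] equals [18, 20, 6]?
Recompute linear convolution of [4, 2] and [4, 3]: y[0] = 4×4 = 16; y[1] = 4×3 + 2×4 = 20; y[2] = 2×3 = 6 → [16, 20, 6]. Compare to given [18, 20, 6]: they differ at index 0: given 18, correct 16, so answer: No

No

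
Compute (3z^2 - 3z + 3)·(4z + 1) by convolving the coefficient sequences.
Ascending coefficients: a = [3, -3, 3], b = [1, 4]. c[0] = 3×1 = 3; c[1] = 3×4 + -3×1 = 9; c[2] = -3×4 + 3×1 = -9; c[3] = 3×4 = 12. Result coefficients: [3, 9, -9, 12] → 12z^3 - 9z^2 + 9z + 3

12z^3 - 9z^2 + 9z + 3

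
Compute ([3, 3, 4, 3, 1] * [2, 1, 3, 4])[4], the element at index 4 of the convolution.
Use y[k] = Σ_i a[i]·b[k-i] at k=4. y[4] = 3×4 + 4×3 + 3×1 + 1×2 = 29

29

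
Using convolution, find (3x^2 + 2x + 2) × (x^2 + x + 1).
Ascending coefficients: a = [2, 2, 3], b = [1, 1, 1]. c[0] = 2×1 = 2; c[1] = 2×1 + 2×1 = 4; c[2] = 2×1 + 2×1 + 3×1 = 7; c[3] = 2×1 + 3×1 = 5; c[4] = 3×1 = 3. Result coefficients: [2, 4, 7, 5, 3] → 3x^4 + 5x^3 + 7x^2 + 4x + 2

3x^4 + 5x^3 + 7x^2 + 4x + 2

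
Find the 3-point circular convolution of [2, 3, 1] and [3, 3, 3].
Use y[k] = Σ_j s[j]·t[(k-j) mod 3]. y[0] = 2×3 + 3×3 + 1×3 = 18; y[1] = 2×3 + 3×3 + 1×3 = 18; y[2] = 2×3 + 3×3 + 1×3 = 18. Result: [18, 18, 18]

[18, 18, 18]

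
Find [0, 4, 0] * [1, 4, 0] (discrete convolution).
y[0] = 0×1 = 0; y[1] = 0×4 + 4×1 = 4; y[2] = 0×0 + 4×4 + 0×1 = 16; y[3] = 4×0 + 0×4 = 0; y[4] = 0×0 = 0

[0, 4, 16, 0, 0]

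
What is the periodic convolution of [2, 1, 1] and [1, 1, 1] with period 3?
Use y[k] = Σ_j f[j]·g[(k-j) mod 3]. y[0] = 2×1 + 1×1 + 1×1 = 4; y[1] = 2×1 + 1×1 + 1×1 = 4; y[2] = 2×1 + 1×1 + 1×1 = 4. Result: [4, 4, 4]

[4, 4, 4]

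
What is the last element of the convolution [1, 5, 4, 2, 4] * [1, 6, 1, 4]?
Use y[k] = Σ_i a[i]·b[k-i] at k=7. y[7] = 4×4 = 16

16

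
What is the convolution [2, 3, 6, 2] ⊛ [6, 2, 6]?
y[0] = 2×6 = 12; y[1] = 2×2 + 3×6 = 22; y[2] = 2×6 + 3×2 + 6×6 = 54; y[3] = 3×6 + 6×2 + 2×6 = 42; y[4] = 6×6 + 2×2 = 40; y[5] = 2×6 = 12

[12, 22, 54, 42, 40, 12]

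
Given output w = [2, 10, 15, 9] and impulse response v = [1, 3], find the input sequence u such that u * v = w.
Deconvolve w=[2, 10, 15, 9] by v=[1, 3]. Since v[0]=1, solve forward: u[0] = w[0] / 1 = 2; u[1] = (w[1] - 2×3) / 1 = 4; u[2] = (w[2] - 4×3) / 1 = 3. So u = [2, 4, 3]. Check by forward convolution: w[0] = 2×1 = 2; w[1] = 2×3 + 4×1 = 10; w[2] = 4×3 + 3×1 = 15; w[3] = 3×3 = 9

[2, 4, 3]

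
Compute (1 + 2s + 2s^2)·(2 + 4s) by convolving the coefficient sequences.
Ascending coefficients: a = [1, 2, 2], b = [2, 4]. c[0] = 1×2 = 2; c[1] = 1×4 + 2×2 = 8; c[2] = 2×4 + 2×2 = 12; c[3] = 2×4 = 8. Result coefficients: [2, 8, 12, 8] → 2 + 8s + 12s^2 + 8s^3

2 + 8s + 12s^2 + 8s^3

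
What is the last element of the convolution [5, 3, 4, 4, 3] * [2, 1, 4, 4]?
Use y[k] = Σ_i a[i]·b[k-i] at k=7. y[7] = 3×4 = 12

12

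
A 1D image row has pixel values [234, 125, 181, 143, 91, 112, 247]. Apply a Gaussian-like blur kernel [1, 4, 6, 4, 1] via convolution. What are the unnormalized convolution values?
Convolve image row [234, 125, 181, 143, 91, 112, 247] with kernel [1, 4, 6, 4, 1]: y[0] = 234×1 = 234; y[1] = 234×4 + 125×1 = 1061; y[2] = 234×6 + 125×4 + 181×1 = 2085; y[3] = 234×4 + 125×6 + 181×4 + 143×1 = 2553; y[4] = 234×1 + 125×4 + 181×6 + 143×4 + 91×1 = 2483; y[5] = 125×1 + 181×4 + 143×6 + 91×4 + 112×1 = 2183; y[6] = 181×1 + 143×4 + 91×6 + 112×4 + 247×1 = 1994; y[7] = 143×1 + 91×4 + 112×6 + 247×4 = 2167; y[8] = 91×1 + 112×4 + 247×6 = 2021; y[9] = 112×1 + 247×4 = 1100; y[10] = 247×1 = 247 → [234, 1061, 2085, 2553, 2483, 2183, 1994, 2167, 2021, 1100, 247]. Normalization factor = sum(kernel) = 16.

[234, 1061, 2085, 2553, 2483, 2183, 1994, 2167, 2021, 1100, 247]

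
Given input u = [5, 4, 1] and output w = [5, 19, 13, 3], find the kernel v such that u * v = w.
Output length 4 = len(u) + len(v) - 1 ⇒ len(v) = 2. Solve v forward using v[k] = (w[k] - Σ_{i≥1} u[i]·v[k-i]) / u[0]: v[0] = w[0] / u[0] = 5 / 5 = 1; v[1] = (w[1] - 4×1) / u[0] = (19 - 4×1) / 5 = 3. So v = [1, 3]. Forward-check [5, 4, 1] * [1, 3]: w[0] = 5×1 = 5; w[1] = 5×3 + 4×1 = 19; w[2] = 4×3 + 1×1 = 13; w[3] = 1×3 = 3 → [5, 19, 13, 3] ✓

[1, 3]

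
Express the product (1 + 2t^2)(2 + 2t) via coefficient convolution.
Ascending coefficients: a = [1, 0, 2], b = [2, 2]. c[0] = 1×2 = 2; c[1] = 1×2 + 0×2 = 2; c[2] = 0×2 + 2×2 = 4; c[3] = 2×2 = 4. Result coefficients: [2, 2, 4, 4] → 2 + 2t + 4t^2 + 4t^3

2 + 2t + 4t^2 + 4t^3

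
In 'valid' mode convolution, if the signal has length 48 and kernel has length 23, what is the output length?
'Valid' mode counts only positions where the kernel fully overlaps the signal: m - n + 1 = 48 - 23 + 1 = 26

26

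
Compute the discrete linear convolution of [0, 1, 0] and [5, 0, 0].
y[0] = 0×5 = 0; y[1] = 0×0 + 1×5 = 5; y[2] = 0×0 + 1×0 + 0×5 = 0; y[3] = 1×0 + 0×0 = 0; y[4] = 0×0 = 0

[0, 5, 0, 0, 0]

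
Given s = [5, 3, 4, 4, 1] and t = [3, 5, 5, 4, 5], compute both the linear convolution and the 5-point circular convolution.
Linear: y_lin[0] = 5×3 = 15; y_lin[1] = 5×5 + 3×3 = 34; y_lin[2] = 5×5 + 3×5 + 4×3 = 52; y_lin[3] = 5×4 + 3×5 + 4×5 + 4×3 = 67; y_lin[4] = 5×5 + 3×4 + 4×5 + 4×5 + 1×3 = 80; y_lin[5] = 3×5 + 4×4 + 4×5 + 1×5 = 56; y_lin[6] = 4×5 + 4×4 + 1×5 = 41; y_lin[7] = 4×5 + 1×4 = 24; y_lin[8] = 1×5 = 5 → [15, 34, 52, 67, 80, 56, 41, 24, 5]. Circular (length 5): y[0] = 5×3 + 3×5 + 4×4 + 4×5 + 1×5 = 71; y[1] = 5×5 + 3×3 + 4×5 + 4×4 + 1×5 = 75; y[2] = 5×5 + 3×5 + 4×3 + 4×5 + 1×4 = 76; y[3] = 5×4 + 3×5 + 4×5 + 4×3 + 1×5 = 72; y[4] = 5×5 + 3×4 + 4×5 + 4×5 + 1×3 = 80 → [71, 75, 76, 72, 80]

Linear: [15, 34, 52, 67, 80, 56, 41, 24, 5], Circular: [71, 75, 76, 72, 80]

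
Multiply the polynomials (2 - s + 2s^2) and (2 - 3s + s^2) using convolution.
Ascending coefficients: a = [2, -1, 2], b = [2, -3, 1]. c[0] = 2×2 = 4; c[1] = 2×-3 + -1×2 = -8; c[2] = 2×1 + -1×-3 + 2×2 = 9; c[3] = -1×1 + 2×-3 = -7; c[4] = 2×1 = 2. Result coefficients: [4, -8, 9, -7, 2] → 4 - 8s + 9s^2 - 7s^3 + 2s^4

4 - 8s + 9s^2 - 7s^3 + 2s^4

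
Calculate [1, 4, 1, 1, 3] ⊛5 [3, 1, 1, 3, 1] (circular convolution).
Use y[k] = Σ_j u[j]·v[(k-j) mod 5]. y[0] = 1×3 + 4×1 + 1×3 + 1×1 + 3×1 = 14; y[1] = 1×1 + 4×3 + 1×1 + 1×3 + 3×1 = 20; y[2] = 1×1 + 4×1 + 1×3 + 1×1 + 3×3 = 18; y[3] = 1×3 + 4×1 + 1×1 + 1×3 + 3×1 = 14; y[4] = 1×1 + 4×3 + 1×1 + 1×1 + 3×3 = 24. Result: [14, 20, 18, 14, 24]

[14, 20, 18, 14, 24]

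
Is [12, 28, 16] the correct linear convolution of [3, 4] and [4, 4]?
Recompute linear convolution of [3, 4] and [4, 4]: y[0] = 3×4 = 12; y[1] = 3×4 + 4×4 = 28; y[2] = 4×4 = 16 → [12, 28, 16]. Given [12, 28, 16] matches, so answer: Yes

Yes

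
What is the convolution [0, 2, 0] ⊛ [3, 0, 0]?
y[0] = 0×3 = 0; y[1] = 0×0 + 2×3 = 6; y[2] = 0×0 + 2×0 + 0×3 = 0; y[3] = 2×0 + 0×0 = 0; y[4] = 0×0 = 0

[0, 6, 0, 0, 0]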